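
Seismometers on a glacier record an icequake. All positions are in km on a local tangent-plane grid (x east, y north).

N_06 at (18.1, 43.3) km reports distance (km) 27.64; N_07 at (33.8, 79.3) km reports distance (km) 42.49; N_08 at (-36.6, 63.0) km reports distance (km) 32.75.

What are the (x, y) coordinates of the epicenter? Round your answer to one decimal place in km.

(-4.0, 59.9)

Circle about each station: (x − 18.1)² + (y − 43.3)² = 27.64²; (x − 33.8)² + (y − 79.3)² = 42.49²; (x + 36.6)² + (y − 63.0)² = 32.75².
Subtracting the N_06 equation from the N_07 and N_08 equations removes the quadratic terms:
31.4 x + 72.0 y = 4187.00
-109.4 x + 39.4 y = 2797.47
Solving the 2×2 system: x ≈ -4.0, y ≈ 59.9 km.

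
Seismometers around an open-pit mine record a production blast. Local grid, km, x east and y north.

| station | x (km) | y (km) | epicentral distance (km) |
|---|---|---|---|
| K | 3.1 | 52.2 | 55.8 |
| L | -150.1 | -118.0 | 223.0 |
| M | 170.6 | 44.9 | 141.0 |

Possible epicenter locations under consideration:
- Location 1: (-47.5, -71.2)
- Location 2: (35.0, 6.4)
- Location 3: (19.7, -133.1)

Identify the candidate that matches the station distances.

Location 2

For each candidate, compare |candidate − station| to the reported distance:
Location 1: residuals K 77.6, L 110.2, M 106.1 → max 110.2 km
Location 2: residuals K 0.0, L 0.0, M 0.0 → max 0.0 km
Location 3: residuals K 130.2, L 52.5, M 92.4 → max 130.2 km
Only Location 2 has all residuals ≈ 0.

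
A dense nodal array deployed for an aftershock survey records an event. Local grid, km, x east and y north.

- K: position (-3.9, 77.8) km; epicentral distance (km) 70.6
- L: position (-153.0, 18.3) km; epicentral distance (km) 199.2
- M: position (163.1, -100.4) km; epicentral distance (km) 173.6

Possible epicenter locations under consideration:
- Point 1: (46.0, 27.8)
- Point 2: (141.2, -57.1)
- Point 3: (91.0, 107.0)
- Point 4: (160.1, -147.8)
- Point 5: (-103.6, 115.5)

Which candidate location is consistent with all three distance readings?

Point 1

For each candidate, compare |candidate − station| to the reported distance:
Point 1: residuals K 0.0, L 0.0, M 0.0 → max 0.0 km
Point 2: residuals K 127.5, L 104.5, M 125.1 → max 127.5 km
Point 3: residuals K 28.7, L 60.4, M 46.0 → max 60.4 km
Point 4: residuals K 208.3, L 155.2, M 126.1 → max 208.3 km
Point 5: residuals K 36.0, L 90.2, M 169.5 → max 169.5 km
Only Point 1 has all residuals ≈ 0.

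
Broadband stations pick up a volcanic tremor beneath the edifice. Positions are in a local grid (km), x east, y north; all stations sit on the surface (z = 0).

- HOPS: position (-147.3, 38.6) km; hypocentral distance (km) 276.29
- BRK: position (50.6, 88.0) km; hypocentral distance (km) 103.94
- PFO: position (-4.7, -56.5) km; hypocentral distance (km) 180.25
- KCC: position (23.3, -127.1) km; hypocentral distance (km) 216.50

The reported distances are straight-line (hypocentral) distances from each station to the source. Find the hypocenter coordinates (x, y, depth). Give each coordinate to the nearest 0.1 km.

(119.6, 53.8, 69.8)

Each station gives a sphere (x−x_i)² + (y−y_i)² + z² = d_i² (stations at z=0).
Subtracting the HOPS sphere from BRK and PFO: z² cancels, leaving linear equations in x and y:
395.8 x + 98.8 y = 52649.75
285.2 x − 190.2 y = 23873.19
Solving: x ≈ 119.590, y ≈ 53.806 km (keep extra digits for the depth step; rounded: 119.6, 53.8).
Then from the HOPS sphere: z² = 276.29² − (x + 147.3)² − (y − 38.6)² with x = 119.590, y = 53.806, so z ≈ 69.819 ≈ 69.8 km.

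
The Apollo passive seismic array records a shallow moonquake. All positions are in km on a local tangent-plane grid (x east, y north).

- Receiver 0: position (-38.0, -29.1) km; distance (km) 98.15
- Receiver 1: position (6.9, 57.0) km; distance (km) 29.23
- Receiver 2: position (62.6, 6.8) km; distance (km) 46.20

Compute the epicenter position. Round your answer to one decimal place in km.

Circle about each station: (x + 38.0)² + (y + 29.1)² = 98.15²; (x − 6.9)² + (y − 57.0)² = 29.23²; (x − 62.6)² + (y − 6.8)² = 46.20².
Subtracting pairs of circle equations eliminates x²+y² and gives linear equations (the radical axes):
89.8 x + 172.2 y = 9784.83
201.2 x + 71.8 y = 9173.17
Solving the 2×2 system: x ≈ 31.1, y ≈ 40.6 km.

31.1 km east, 40.6 km north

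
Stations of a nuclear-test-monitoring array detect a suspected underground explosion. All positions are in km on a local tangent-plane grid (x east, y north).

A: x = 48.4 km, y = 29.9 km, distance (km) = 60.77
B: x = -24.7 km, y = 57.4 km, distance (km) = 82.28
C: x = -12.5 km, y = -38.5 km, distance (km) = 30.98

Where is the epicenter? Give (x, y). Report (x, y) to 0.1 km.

Circle about each station: (x − 48.4)² + (y − 29.9)² = 60.77²; (x + 24.7)² + (y − 57.4)² = 82.28²; (x + 12.5)² + (y + 38.5)² = 30.98².
Subtracting pairs of circle equations eliminates x²+y² and gives linear equations (the radical axes):
-146.2 x + 55.0 y = -2408.73
-121.8 x − 136.8 y = 1135.16
Solving the 2×2 system: x ≈ 10.0, y ≈ -17.2 km.
Check against A (with the unrounded x, y): √((x − 48.4)²+(y − 29.9)²) = 60.77 ≈ 60.77 km. ✓

(10.0, -17.2)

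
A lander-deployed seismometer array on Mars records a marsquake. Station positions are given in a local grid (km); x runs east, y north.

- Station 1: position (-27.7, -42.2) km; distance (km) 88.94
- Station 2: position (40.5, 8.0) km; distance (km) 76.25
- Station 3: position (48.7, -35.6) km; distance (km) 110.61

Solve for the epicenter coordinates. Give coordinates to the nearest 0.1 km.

Circle about each station: (x + 27.7)² + (y + 42.2)² = 88.94²; (x − 40.5)² + (y − 8.0)² = 76.25²; (x − 48.7)² + (y + 35.6)² = 110.61².
Subtracting the Station 1 equation from the Station 2 and Station 3 equations removes the quadratic terms:
136.4 x + 100.4 y = 1252.38
152.8 x + 13.2 y = -3233.33
Solving the 2×2 system: x ≈ -25.2, y ≈ 46.7 km.
Check against Station 1 (with the unrounded x, y): √((x + 27.7)²+(y + 42.2)²) = 88.94 ≈ 88.94 km. ✓

(-25.2, 46.7)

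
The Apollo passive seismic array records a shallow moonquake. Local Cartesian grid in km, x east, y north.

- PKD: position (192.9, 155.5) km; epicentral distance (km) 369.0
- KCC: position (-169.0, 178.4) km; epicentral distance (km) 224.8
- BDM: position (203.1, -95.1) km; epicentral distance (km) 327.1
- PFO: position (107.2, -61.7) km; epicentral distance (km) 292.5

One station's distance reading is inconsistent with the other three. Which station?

Solve using three stations at a time. Using PKD, KCC, BDM (subtract circle equations pairwise → linear system) gives (x, y) ≈ (-119.5, -40.9).
Distances from that point to each station vs reported:
  PKD: calculated 369.0 vs reported 369.0 → residual 0.0 km
  KCC: calculated 224.8 vs reported 224.8 → residual 0.0 km
  BDM: calculated 327.1 vs reported 327.1 → residual 0.0 km
  PFO: calculated 227.7 vs reported 292.5 → residual 64.8 km
PKD, KCC, BDM are mutually consistent (residuals ≈ 0); PFO is off by 64.8 km.

PFO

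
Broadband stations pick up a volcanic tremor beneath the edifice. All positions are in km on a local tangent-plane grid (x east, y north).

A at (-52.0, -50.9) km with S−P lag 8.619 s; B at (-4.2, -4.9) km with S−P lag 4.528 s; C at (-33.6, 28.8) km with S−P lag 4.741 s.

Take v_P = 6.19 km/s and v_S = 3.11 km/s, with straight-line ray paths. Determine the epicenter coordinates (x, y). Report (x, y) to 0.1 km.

x ≈ -32.2 km, y ≈ -0.8 km

Distance from S−P lag: d = Δt · v_P v_S / (v_P − v_S) = Δt · (6.19·3.11)/(6.19−3.11) ≈ 6.2503·Δt.
So d_A = 53.87, d_B = 28.30, d_C = 29.63 km.
Circle about each station: (x + 52.0)² + (y + 50.9)² = 53.87²; (x + 4.2)² + (y + 4.9)² = 28.30²; (x + 33.6)² + (y − 28.8)² = 29.63².
Subtracting the A equation from the B and C equations removes the quadratic terms:
95.6 x + 92.0 y = -3152.07
36.8 x + 159.4 y = -1312.37
Solving the 2×2 system: x ≈ -32.2, y ≈ -0.8 km.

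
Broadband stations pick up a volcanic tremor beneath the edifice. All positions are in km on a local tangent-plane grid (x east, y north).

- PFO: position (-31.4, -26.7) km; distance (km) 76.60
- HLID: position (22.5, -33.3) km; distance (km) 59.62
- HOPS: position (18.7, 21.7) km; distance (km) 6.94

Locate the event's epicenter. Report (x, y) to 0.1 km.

23.9 km east, 26.3 km north

Circle about each station: (x + 31.4)² + (y + 26.7)² = 76.60²; (x − 22.5)² + (y + 33.3)² = 59.62²; (x − 18.7)² + (y − 21.7)² = 6.94².
Subtracting the PFO equation from the HLID and HOPS equations removes the quadratic terms:
107.8 x − 13.2 y = 2229.31
100.2 x + 96.8 y = 4941.13
Solving the 2×2 system: x ≈ 23.9, y ≈ 26.3 km.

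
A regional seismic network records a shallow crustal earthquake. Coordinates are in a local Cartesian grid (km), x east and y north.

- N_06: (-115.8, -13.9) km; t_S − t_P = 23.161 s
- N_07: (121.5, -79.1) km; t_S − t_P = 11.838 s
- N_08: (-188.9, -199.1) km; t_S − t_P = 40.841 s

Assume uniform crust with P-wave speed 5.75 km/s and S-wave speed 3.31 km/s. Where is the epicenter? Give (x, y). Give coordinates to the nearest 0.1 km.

64.7 km east, -6.3 km north

Distance from S−P lag: d = Δt · v_P v_S / (v_P − v_S) = Δt · (5.75·3.31)/(5.75−3.31) ≈ 7.8002·Δt.
So d_N_06 = 180.66, d_N_07 = 92.34, d_N_08 = 318.57 km.
Circle about each station: (x + 115.8)² + (y + 13.9)² = 180.66²; (x − 121.5)² + (y + 79.1)² = 92.34²; (x + 188.9)² + (y + 199.1)² = 318.57².
Subtracting pairs of circle equations eliminates x²+y² and gives linear equations (the radical axes):
474.6 x − 130.4 y = 31527.57
-146.2 x − 370.4 y = -7127.64
Solving the 2×2 system: x ≈ 64.7, y ≈ -6.3 km.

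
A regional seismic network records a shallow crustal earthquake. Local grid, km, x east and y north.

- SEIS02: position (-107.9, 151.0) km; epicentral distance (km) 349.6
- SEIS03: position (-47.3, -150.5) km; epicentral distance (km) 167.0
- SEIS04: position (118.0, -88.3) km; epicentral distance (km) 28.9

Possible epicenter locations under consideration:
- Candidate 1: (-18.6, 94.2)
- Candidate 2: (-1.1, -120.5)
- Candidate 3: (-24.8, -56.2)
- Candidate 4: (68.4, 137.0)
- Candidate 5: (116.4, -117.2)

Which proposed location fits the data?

Candidate 5

For each candidate, compare |candidate − station| to the reported distance:
Candidate 1: residuals SEIS02 243.8, SEIS03 79.4, SEIS04 199.1 → max 243.8 km
Candidate 2: residuals SEIS02 57.8, SEIS03 111.9, SEIS04 94.5 → max 111.9 km
Candidate 3: residuals SEIS02 126.4, SEIS03 70.1, SEIS04 117.5 → max 126.4 km
Candidate 4: residuals SEIS02 172.7, SEIS03 142.9, SEIS04 201.8 → max 201.8 km
Candidate 5: residuals SEIS02 0.0, SEIS03 0.1, SEIS04 0.0 → max 0.1 km
Only Candidate 5 has all residuals ≈ 0.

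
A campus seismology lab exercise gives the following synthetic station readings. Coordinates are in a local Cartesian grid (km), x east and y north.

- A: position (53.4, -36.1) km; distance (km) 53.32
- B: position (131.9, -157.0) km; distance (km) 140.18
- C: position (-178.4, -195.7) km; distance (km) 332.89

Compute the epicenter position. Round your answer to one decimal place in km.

(104.1, -19.6)

Circle about each station: (x − 53.4)² + (y + 36.1)² = 53.32²; (x − 131.9)² + (y + 157.0)² = 140.18²; (x + 178.4)² + (y + 195.7)² = 332.89².
Subtracting pairs of circle equations eliminates x²+y² and gives linear equations (the radical axes):
157.0 x − 241.8 y = 21084.43
-463.6 x − 319.2 y = -42002.45
Solving the 2×2 system: x ≈ 104.1, y ≈ -19.6 km.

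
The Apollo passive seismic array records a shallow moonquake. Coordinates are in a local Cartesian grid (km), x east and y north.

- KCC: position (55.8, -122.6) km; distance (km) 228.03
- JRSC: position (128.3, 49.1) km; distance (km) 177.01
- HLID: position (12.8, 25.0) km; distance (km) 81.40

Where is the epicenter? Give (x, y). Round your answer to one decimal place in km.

-45.7 km east, 81.6 km north

Circle about each station: (x − 55.8)² + (y + 122.6)² = 228.03²; (x − 128.3)² + (y − 49.1)² = 177.01²; (x − 12.8)² + (y − 25.0)² = 81.40².
Subtracting pairs of circle equations eliminates x²+y² and gives linear equations (the radical axes):
145.0 x + 343.4 y = 21392.44
-86.0 x + 295.2 y = 28016.16
Solving the 2×2 system: x ≈ -45.7, y ≈ 81.6 km.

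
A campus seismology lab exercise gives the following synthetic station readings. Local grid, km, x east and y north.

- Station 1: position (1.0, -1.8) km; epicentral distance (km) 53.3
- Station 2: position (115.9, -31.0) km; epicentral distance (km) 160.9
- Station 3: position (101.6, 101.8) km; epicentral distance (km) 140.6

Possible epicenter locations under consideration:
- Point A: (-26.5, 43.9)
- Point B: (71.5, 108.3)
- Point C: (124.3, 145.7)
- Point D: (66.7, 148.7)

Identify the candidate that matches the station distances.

Point A

For each candidate, compare |candidate − station| to the reported distance:
Point A: residuals Station 1 0.0, Station 2 0.0, Station 3 0.0 → max 0.0 km
Point B: residuals Station 1 77.4, Station 2 14.7, Station 3 109.8 → max 109.8 km
Point C: residuals Station 1 138.9, Station 2 16.0, Station 3 91.2 → max 138.9 km
Point D: residuals Station 1 110.9, Station 2 25.4, Station 3 82.1 → max 110.9 km
Only Point A has all residuals ≈ 0.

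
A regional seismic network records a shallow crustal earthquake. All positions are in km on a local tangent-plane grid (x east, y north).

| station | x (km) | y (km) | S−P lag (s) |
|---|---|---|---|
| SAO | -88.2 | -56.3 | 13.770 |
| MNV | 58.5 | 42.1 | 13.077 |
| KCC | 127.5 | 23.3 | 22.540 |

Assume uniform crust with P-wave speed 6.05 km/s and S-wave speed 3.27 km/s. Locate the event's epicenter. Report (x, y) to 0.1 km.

x ≈ -32.9 km, y ≈ 24.6 km

Distance from S−P lag: d = Δt · v_P v_S / (v_P − v_S) = Δt · (6.05·3.27)/(6.05−3.27) ≈ 7.1164·Δt.
So d_SAO = 97.99, d_MNV = 93.06, d_KCC = 160.40 km.
Circle about each station: (x + 88.2)² + (y + 56.3)² = 97.99²; (x − 58.5)² + (y − 42.1)² = 93.06²; (x − 127.5)² + (y − 23.3)² = 160.40².
Subtracting the SAO equation from the MNV and KCC equations removes the quadratic terms:
293.4 x + 196.8 y = -4812.39
431.4 x + 159.2 y = -10275.91
Solving the 2×2 system: x ≈ -32.9, y ≈ 24.6 km.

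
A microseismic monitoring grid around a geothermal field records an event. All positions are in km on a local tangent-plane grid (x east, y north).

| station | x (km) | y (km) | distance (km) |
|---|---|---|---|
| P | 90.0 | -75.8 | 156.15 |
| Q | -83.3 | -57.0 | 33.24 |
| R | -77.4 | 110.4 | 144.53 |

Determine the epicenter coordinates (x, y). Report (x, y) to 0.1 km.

Circle about each station: (x − 90.0)² + (y + 75.8)² = 156.15²; (x + 83.3)² + (y + 57.0)² = 33.24²; (x + 77.4)² + (y − 110.4)² = 144.53².
Subtracting the P equation from the Q and R equations removes the quadratic terms:
-346.6 x + 37.6 y = 19620.17
-334.8 x + 372.4 y = 7827.18
Solving the 2×2 system: x ≈ -60.2, y ≈ -33.1 km.
Check against P (with the unrounded x, y): √((x − 90.0)²+(y + 75.8)²) = 156.15 ≈ 156.15 km. ✓

x ≈ -60.2 km, y ≈ -33.1 km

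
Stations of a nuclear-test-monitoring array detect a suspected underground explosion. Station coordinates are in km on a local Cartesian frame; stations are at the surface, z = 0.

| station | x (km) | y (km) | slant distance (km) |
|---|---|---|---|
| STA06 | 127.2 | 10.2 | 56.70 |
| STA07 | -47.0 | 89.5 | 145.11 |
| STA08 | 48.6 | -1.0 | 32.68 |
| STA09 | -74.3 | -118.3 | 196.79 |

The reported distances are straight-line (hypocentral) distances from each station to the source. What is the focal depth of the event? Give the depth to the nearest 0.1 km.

17.9 km

Each station gives a sphere (x−x_i)² + (y−y_i)² + z² = d_i² (stations at z=0).
Subtracting the STA06 sphere from STA07 and STA08: z² cancels, leaving linear equations in x and y:
-348.4 x + 158.6 y = -23906.65
-157.2 x − 22.4 y = -11774.01
Solving: x ≈ 73.401, y ≈ 10.506 km (keep extra digits for the depth step; rounded: 73.4, 10.5).
Then from the STA06 sphere: z² = 56.70² − (x − 127.2)² − (y − 10.2)² with x = 73.401, y = 10.506, so z ≈ 17.902 ≈ 17.9 km.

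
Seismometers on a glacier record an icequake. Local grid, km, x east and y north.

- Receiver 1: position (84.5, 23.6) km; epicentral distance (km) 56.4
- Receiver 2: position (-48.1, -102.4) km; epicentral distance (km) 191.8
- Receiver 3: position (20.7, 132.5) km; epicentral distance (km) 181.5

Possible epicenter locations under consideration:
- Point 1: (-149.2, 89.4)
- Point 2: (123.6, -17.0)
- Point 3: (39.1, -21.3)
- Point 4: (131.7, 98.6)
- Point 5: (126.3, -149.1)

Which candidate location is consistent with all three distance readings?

Point 2

For each candidate, compare |candidate − station| to the reported distance:
Point 1: residuals Receiver 1 186.4, Receiver 2 25.0, Receiver 3 6.2 → max 186.4 km
Point 2: residuals Receiver 1 0.0, Receiver 2 0.0, Receiver 3 0.0 → max 0.0 km
Point 3: residuals Receiver 1 7.5, Receiver 2 72.7, Receiver 3 26.6 → max 72.7 km
Point 4: residuals Receiver 1 32.2, Receiver 2 77.9, Receiver 3 65.4 → max 77.9 km
Point 5: residuals Receiver 1 121.3, Receiver 2 11.3, Receiver 3 119.2 → max 121.3 km
Only Point 2 has all residuals ≈ 0.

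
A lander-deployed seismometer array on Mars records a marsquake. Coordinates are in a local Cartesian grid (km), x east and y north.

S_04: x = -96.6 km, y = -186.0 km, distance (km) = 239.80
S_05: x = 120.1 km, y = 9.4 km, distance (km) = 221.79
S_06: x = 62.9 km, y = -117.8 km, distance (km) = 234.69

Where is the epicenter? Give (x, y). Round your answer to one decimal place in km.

Circle about each station: (x + 96.6)² + (y + 186.0)² = 239.80²; (x − 120.1)² + (y − 9.4)² = 221.79²; (x − 62.9)² + (y + 117.8)² = 234.69².
Subtracting the S_04 equation from the S_05 and S_06 equations removes the quadratic terms:
433.4 x + 390.8 y = -21101.95
319.0 x + 136.4 y = -23669.67
Solving the 2×2 system: x ≈ -97.2, y ≈ 53.8 km.

x ≈ -97.2 km, y ≈ 53.8 km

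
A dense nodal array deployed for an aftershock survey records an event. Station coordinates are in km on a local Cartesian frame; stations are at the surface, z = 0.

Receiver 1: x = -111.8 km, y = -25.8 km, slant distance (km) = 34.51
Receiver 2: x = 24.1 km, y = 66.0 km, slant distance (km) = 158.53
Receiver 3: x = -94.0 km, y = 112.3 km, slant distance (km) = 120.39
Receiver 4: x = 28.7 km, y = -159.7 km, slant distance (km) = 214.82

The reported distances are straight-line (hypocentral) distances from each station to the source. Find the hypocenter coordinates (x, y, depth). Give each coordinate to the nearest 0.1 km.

(-116.2, -3.2, 25.7)

Each station gives a sphere (x−x_i)² + (y−y_i)² + z² = d_i² (stations at z=0).
Subtracting the Receiver 1 sphere from Receiver 2 and Receiver 3: z² cancels, leaving linear equations in x and y:
271.8 x + 183.6 y = -32168.89
35.6 x + 276.2 y = -5020.40
Solving: x ≈ -116.193, y ≈ -3.200 km (keep extra digits for the depth step; rounded: -116.2, -3.2).
Then from the Receiver 1 sphere: z² = 34.51² − (x + 111.8)² − (y + 25.8)² with x = -116.193, y = -3.200, so z ≈ 25.708 ≈ 25.7 km.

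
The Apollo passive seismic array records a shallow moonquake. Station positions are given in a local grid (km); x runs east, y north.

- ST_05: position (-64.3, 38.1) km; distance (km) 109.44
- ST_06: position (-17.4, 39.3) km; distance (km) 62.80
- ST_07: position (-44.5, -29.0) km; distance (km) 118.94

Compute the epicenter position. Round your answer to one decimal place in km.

x ≈ 44.5 km, y ≈ 49.9 km

Circle about each station: (x + 64.3)² + (y − 38.1)² = 109.44²; (x + 17.4)² + (y − 39.3)² = 62.80²; (x + 44.5)² + (y + 29.0)² = 118.94².
Subtracting the ST_05 equation from the ST_06 and ST_07 equations removes the quadratic terms:
93.8 x + 2.4 y = 4294.42
39.6 x − 134.2 y = -4934.46
Solving the 2×2 system: x ≈ 44.5, y ≈ 49.9 km.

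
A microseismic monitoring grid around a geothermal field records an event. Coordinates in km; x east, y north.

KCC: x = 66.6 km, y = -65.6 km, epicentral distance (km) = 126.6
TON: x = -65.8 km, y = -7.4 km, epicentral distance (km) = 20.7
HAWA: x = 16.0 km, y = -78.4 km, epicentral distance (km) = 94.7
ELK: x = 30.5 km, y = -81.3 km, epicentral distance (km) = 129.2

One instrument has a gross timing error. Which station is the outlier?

ELK

Solve using three stations at a time. Using KCC, TON, HAWA (subtract circle equations pairwise → linear system) gives (x, y) ≈ (-45.1, -6.1).
Distances from that point to each station vs reported:
  KCC: calculated 126.6 vs reported 126.6 → residual 0.0 km
  TON: calculated 20.7 vs reported 20.7 → residual 0.0 km
  HAWA: calculated 94.7 vs reported 94.7 → residual 0.0 km
  ELK: calculated 106.7 vs reported 129.2 → residual 22.5 km
KCC, TON, HAWA are mutually consistent (residuals ≈ 0); ELK is off by 22.5 km.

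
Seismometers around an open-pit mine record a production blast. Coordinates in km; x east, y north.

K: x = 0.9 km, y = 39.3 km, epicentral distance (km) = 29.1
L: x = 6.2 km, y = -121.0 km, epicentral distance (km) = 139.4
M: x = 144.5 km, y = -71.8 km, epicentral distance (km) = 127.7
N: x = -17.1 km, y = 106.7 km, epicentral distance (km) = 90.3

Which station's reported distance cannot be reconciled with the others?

M

Solve using three stations at a time. Using K, L, N (subtract circle equations pairwise → linear system) gives (x, y) ≈ (-16.9, 16.4).
Distances from that point to each station vs reported:
  K: calculated 29.0 vs reported 29.1 → residual 0.1 km
  L: calculated 139.4 vs reported 139.4 → residual 0.0 km
  M: calculated 183.9 vs reported 127.7 → residual 56.2 km
  N: calculated 90.3 vs reported 90.3 → residual 0.0 km
K, L, N are mutually consistent (residuals ≈ 0); M is off by 56.2 km.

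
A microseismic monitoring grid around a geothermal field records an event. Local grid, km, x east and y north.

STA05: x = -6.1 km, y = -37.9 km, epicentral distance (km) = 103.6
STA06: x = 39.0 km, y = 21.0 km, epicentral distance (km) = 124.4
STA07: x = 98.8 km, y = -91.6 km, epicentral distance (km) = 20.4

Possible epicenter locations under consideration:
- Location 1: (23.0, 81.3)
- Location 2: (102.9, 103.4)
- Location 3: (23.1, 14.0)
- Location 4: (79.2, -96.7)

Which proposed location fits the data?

For each candidate, compare |candidate − station| to the reported distance:
Location 1: residuals STA05 19.1, STA06 62.0, STA07 168.4 → max 168.4 km
Location 2: residuals STA05 74.9, STA06 20.1, STA07 174.6 → max 174.6 km
Location 3: residuals STA05 44.0, STA06 107.0, STA07 109.5 → max 109.5 km
Location 4: residuals STA05 0.0, STA06 0.0, STA07 0.1 → max 0.1 km
Only Location 4 has all residuals ≈ 0.

Location 4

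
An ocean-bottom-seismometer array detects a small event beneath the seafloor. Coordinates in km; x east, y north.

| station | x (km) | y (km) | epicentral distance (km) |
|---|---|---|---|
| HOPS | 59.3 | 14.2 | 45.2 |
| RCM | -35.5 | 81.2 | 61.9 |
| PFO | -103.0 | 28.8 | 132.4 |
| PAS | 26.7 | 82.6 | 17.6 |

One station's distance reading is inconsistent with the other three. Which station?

HOPS

Solve using three stations at a time. Using RCM, PFO, PAS (subtract circle equations pairwise → linear system) gives (x, y) ≈ (24.3, 65.2).
Distances from that point to each station vs reported:
  HOPS: calculated 61.9 vs reported 45.2 → residual 16.7 km
  RCM: calculated 61.9 vs reported 61.9 → residual 0.0 km
  PFO: calculated 132.4 vs reported 132.4 → residual 0.0 km
  PAS: calculated 17.5 vs reported 17.6 → residual 0.1 km
RCM, PFO, PAS are mutually consistent (residuals ≈ 0); HOPS is off by 16.7 km.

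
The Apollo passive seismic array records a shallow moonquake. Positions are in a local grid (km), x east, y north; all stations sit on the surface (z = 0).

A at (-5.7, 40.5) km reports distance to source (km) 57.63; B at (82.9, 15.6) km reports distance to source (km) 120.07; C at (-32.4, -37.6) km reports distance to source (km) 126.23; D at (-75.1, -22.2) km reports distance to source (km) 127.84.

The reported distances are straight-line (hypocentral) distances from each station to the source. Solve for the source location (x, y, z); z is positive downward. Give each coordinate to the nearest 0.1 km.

Each station gives a sphere (x−x_i)² + (y−y_i)² + z² = d_i² (stations at z=0).
Subtracting the A sphere from B and C: z² cancels, leaving linear equations in x and y:
177.2 x − 49.8 y = -5652.56
-53.4 x − 156.2 y = -11822.02
Solving: x ≈ -9.697, y ≈ 79.000 km (keep extra digits for the depth step; rounded: -9.7, 79.0).
Then from the A sphere: z² = 57.63² − (x + 5.7)² − (y − 40.5)² with x = -9.697, y = 79.000, so z ≈ 42.696 ≈ 42.7 km.

x ≈ -9.7 km, y ≈ 79.0 km, depth ≈ 42.7 km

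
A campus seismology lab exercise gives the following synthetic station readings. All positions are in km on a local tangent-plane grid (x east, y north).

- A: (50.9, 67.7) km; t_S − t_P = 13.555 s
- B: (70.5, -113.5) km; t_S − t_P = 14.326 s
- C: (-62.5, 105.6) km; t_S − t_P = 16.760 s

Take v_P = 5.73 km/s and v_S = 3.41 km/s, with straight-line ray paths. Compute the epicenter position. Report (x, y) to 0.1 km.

Distance from S−P lag: d = Δt · v_P v_S / (v_P − v_S) = Δt · (5.73·3.41)/(5.73−3.41) ≈ 8.4221·Δt.
So d_A = 114.16, d_B = 120.66, d_C = 141.15 km.
Circle about each station: (x − 50.9)² + (y − 67.7)² = 114.16²; (x − 70.5)² + (y + 113.5)² = 120.66²; (x + 62.5)² + (y − 105.6)² = 141.15².
Subtracting pairs of circle equations eliminates x²+y² and gives linear equations (the radical axes):
39.2 x − 362.4 y = 9152.07
-226.8 x + 75.8 y = 992.69
Solving the 2×2 system: x ≈ -13.3, y ≈ -26.7 km.
Check against A (with the unrounded x, y): √((x − 50.9)²+(y − 67.7)²) = 114.15 ≈ 114.16 km. ✓

-13.3 km east, -26.7 km north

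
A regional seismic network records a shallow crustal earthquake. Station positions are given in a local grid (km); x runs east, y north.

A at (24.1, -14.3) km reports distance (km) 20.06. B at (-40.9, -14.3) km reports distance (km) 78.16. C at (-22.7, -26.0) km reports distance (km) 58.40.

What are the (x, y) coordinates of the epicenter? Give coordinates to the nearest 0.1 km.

Circle about each station: (x − 24.1)² + (y + 14.3)² = 20.06²; (x + 40.9)² + (y + 14.3)² = 78.16²; (x + 22.7)² + (y + 26.0)² = 58.40².
Subtracting the A equation from the B and C equations removes the quadratic terms:
-130.0 x + 0.0 y = -4614.58
-93.6 x − 23.4 y = -2602.17
Solving the 2×2 system: x ≈ 35.5, y ≈ -30.8 km.

(35.5, -30.8)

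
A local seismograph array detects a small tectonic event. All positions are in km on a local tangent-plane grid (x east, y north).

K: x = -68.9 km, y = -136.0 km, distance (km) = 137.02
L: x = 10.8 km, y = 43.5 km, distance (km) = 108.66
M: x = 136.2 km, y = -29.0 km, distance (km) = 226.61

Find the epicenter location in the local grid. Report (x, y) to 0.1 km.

x ≈ -88.6 km, y ≈ -0.4 km

Circle about each station: (x + 68.9)² + (y + 136.0)² = 137.02²; (x − 10.8)² + (y − 43.5)² = 108.66²; (x − 136.2)² + (y + 29.0)² = 226.61².
Subtracting the K equation from the L and M equations removes the quadratic terms:
159.4 x + 359.0 y = -14266.84
410.2 x + 214.0 y = -36429.38
Solving the 2×2 system: x ≈ -88.6, y ≈ -0.4 km.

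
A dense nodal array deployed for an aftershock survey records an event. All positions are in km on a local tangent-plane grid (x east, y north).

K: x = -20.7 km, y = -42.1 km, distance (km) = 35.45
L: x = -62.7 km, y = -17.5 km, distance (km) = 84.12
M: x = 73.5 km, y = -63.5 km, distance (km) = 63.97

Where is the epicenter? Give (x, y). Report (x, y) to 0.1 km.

(9.6, -60.5)

Circle about each station: (x + 20.7)² + (y + 42.1)² = 35.45²; (x + 62.7)² + (y + 17.5)² = 84.12²; (x − 73.5)² + (y + 63.5)² = 63.97².
Subtracting pairs of circle equations eliminates x²+y² and gives linear equations (the radical axes):
-84.0 x + 49.2 y = -3782.83
188.4 x − 42.8 y = 4398.14
Solving the 2×2 system: x ≈ 9.6, y ≈ -60.5 km.
Check against K (with the unrounded x, y): √((x + 20.7)²+(y + 42.1)²) = 35.45 ≈ 35.45 km. ✓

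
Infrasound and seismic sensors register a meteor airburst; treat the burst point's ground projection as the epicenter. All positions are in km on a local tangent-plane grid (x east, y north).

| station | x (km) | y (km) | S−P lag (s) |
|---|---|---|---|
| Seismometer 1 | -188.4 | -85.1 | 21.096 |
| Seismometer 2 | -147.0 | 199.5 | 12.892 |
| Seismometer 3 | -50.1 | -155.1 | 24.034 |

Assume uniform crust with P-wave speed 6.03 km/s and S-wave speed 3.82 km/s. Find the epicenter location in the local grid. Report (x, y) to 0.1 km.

Distance from S−P lag: d = Δt · v_P v_S / (v_P − v_S) = Δt · (6.03·3.82)/(6.03−3.82) ≈ 10.4229·Δt.
So d_Seismometer 1 = 219.88, d_Seismometer 2 = 134.37, d_Seismometer 3 = 250.50 km.
Circle about each station: (x + 188.4)² + (y + 85.1)² = 219.88²; (x + 147.0)² + (y − 199.5)² = 134.37²; (x + 50.1)² + (y + 155.1)² = 250.50².
Subtracting the Seismometer 1 equation from the Seismometer 2 and Seismometer 3 equations removes the quadratic terms:
82.8 x + 569.2 y = 48964.60
276.6 x − 140.0 y = -30573.59
Solving the 2×2 system: x ≈ -62.4, y ≈ 95.1 km.

(-62.4, 95.1)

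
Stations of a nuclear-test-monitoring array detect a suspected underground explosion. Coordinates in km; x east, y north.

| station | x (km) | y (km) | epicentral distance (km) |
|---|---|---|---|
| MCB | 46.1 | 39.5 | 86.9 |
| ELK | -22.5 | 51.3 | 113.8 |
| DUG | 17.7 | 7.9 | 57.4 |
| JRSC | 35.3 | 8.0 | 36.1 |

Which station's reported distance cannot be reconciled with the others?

JRSC

Solve using three stations at a time. Using MCB, ELK, DUG (subtract circle equations pairwise → linear system) gives (x, y) ≈ (35.3, -46.7).
Distances from that point to each station vs reported:
  MCB: calculated 86.9 vs reported 86.9 → residual 0.0 km
  ELK: calculated 113.8 vs reported 113.8 → residual 0.0 km
  DUG: calculated 57.4 vs reported 57.4 → residual 0.0 km
  JRSC: calculated 54.7 vs reported 36.1 → residual 18.6 km
MCB, ELK, DUG are mutually consistent (residuals ≈ 0); JRSC is off by 18.6 km.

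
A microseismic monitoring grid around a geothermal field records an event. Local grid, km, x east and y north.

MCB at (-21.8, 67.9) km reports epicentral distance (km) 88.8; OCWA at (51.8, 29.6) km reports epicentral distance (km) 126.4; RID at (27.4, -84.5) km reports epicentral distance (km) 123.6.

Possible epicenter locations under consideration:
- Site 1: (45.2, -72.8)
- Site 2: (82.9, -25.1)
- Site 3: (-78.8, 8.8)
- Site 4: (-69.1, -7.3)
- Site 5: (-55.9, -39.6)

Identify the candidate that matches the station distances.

For each candidate, compare |candidate − station| to the reported distance:
Site 1: residuals MCB 67.0, OCWA 23.8, RID 102.3 → max 102.3 km
Site 2: residuals MCB 51.2, OCWA 63.5, RID 42.3 → max 63.5 km
Site 3: residuals MCB 6.7, OCWA 5.8, RID 17.8 → max 17.8 km
Site 4: residuals MCB 0.0, OCWA 0.0, RID 0.0 → max 0.0 km
Site 5: residuals MCB 24.0, OCWA 1.6, RID 29.0 → max 29.0 km
Only Site 4 has all residuals ≈ 0.

Site 4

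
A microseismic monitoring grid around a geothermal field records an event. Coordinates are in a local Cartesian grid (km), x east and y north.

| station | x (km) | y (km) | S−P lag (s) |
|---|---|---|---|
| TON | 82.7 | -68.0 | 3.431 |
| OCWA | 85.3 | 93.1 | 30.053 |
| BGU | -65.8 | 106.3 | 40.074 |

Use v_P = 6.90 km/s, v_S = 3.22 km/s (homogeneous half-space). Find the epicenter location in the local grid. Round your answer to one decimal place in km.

x ≈ 78.1 km, y ≈ -88.2 km

Distance from S−P lag: d = Δt · v_P v_S / (v_P − v_S) = Δt · (6.90·3.22)/(6.90−3.22) ≈ 6.0375·Δt.
So d_TON = 20.71, d_OCWA = 181.44, d_BGU = 241.95 km.
Circle about each station: (x − 82.7)² + (y + 68.0)² = 20.71²; (x − 85.3)² + (y − 93.1)² = 181.44²; (x + 65.8)² + (y − 106.3)² = 241.95².
Subtracting the TON equation from the OCWA and BGU equations removes the quadratic terms:
5.2 x + 322.2 y = -28011.16
-297.0 x + 348.6 y = -53944.86
Solving the 2×2 system: x ≈ 78.1, y ≈ -88.2 km.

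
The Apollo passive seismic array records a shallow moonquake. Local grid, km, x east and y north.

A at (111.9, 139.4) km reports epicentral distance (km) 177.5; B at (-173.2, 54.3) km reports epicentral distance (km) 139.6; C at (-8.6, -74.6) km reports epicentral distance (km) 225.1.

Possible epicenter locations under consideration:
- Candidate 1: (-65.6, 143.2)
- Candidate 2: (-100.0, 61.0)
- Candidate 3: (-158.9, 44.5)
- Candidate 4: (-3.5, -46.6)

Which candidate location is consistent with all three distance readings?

For each candidate, compare |candidate − station| to the reported distance:
Candidate 1: residuals A 0.0, B 0.0, C 0.0 → max 0.0 km
Candidate 2: residuals A 48.4, B 66.1, C 61.6 → max 66.1 km
Candidate 3: residuals A 109.4, B 122.3, C 33.3 → max 122.3 km
Candidate 4: residuals A 41.4, B 57.8, C 196.6 → max 196.6 km
Only Candidate 1 has all residuals ≈ 0.

Candidate 1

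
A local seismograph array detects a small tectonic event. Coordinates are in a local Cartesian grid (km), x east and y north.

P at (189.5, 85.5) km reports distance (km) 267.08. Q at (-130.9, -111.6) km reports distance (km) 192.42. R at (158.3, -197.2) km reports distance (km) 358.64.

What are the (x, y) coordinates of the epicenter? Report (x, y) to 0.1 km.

Circle about each station: (x − 189.5)² + (y − 85.5)² = 267.08²; (x + 130.9)² + (y + 111.6)² = 192.42²; (x − 158.3)² + (y + 197.2)² = 358.64².
Subtracting the P equation from the Q and R equations removes the quadratic terms:
-640.8 x − 394.2 y = 20675.14
-62.4 x − 565.4 y = -36564.69
Solving the 2×2 system: x ≈ -77.3, y ≈ 73.2 km.

(-77.3, 73.2)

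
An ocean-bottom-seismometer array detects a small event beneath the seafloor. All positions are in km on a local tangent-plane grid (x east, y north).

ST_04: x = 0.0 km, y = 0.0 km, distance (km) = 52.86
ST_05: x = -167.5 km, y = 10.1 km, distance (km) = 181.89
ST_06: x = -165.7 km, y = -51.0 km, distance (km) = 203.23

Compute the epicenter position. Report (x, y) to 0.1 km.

x ≈ 9.5 km, y ≈ 52.0 km

Circle about each station: x² + y² = 52.86²; (x + 167.5)² + (y − 10.1)² = 181.89²; (x + 165.7)² + (y + 51.0)² = 203.23².
Subtracting the ST_04 equation from the ST_05 and ST_06 equations removes the quadratic terms:
-335.0 x + 20.2 y = -2131.53
-331.4 x − 102.0 y = -8450.76
Solving the 2×2 system: x ≈ 9.5, y ≈ 52.0 km.
Check against ST_04 (with the unrounded x, y): √(x²+y²) = 52.85 ≈ 52.86 km. ✓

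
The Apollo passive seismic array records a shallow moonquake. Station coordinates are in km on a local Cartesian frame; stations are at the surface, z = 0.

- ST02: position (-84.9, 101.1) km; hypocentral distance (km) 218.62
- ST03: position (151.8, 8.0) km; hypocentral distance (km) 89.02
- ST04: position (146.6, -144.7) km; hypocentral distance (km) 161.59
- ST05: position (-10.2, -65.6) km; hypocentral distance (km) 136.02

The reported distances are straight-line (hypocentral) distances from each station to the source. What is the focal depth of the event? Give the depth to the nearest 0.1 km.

65.6 km

Each station gives a sphere (x−x_i)² + (y−y_i)² + z² = d_i² (stations at z=0).
Subtracting the ST02 sphere from ST03 and ST04: z² cancels, leaving linear equations in x and y:
473.4 x − 186.2 y = 45548.16
463.0 x − 491.6 y = 46683.81
Solving: x ≈ 93.500, y ≈ -6.903 km (keep extra digits for the depth step; rounded: 93.5, -6.9).
Then from the ST02 sphere: z² = 218.62² − (x + 84.9)² − (y − 101.1)² with x = 93.500, y = -6.903, so z ≈ 65.601 ≈ 65.6 km.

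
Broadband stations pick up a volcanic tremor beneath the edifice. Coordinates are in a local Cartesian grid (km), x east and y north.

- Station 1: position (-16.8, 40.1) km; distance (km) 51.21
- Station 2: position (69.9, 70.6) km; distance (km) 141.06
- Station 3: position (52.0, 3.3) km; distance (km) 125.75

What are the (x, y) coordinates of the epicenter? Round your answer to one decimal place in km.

x ≈ -68.0 km, y ≈ 40.9 km

Circle about each station: (x + 16.8)² + (y − 40.1)² = 51.21²; (x − 69.9)² + (y − 70.6)² = 141.06²; (x − 52.0)² + (y − 3.3)² = 125.75².
Subtracting pairs of circle equations eliminates x²+y² and gives linear equations (the radical axes):
173.4 x + 61.0 y = -9295.34
137.6 x − 73.6 y = -12365.96
Solving the 2×2 system: x ≈ -68.0, y ≈ 40.9 km.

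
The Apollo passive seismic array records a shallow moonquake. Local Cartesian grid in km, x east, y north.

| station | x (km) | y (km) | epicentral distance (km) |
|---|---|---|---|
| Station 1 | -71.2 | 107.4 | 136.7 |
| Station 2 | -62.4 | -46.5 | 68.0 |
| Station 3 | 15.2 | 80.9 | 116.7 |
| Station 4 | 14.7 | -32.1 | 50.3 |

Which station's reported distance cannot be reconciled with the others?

Solve using three stations at a time. Using Station 1, Station 3, Station 4 (subtract circle equations pairwise → linear system) gives (x, y) ≈ (-35.0, -24.4).
Distances from that point to each station vs reported:
  Station 1: calculated 136.7 vs reported 136.7 → residual 0.0 km
  Station 2: calculated 35.1 vs reported 68.0 → residual 32.9 km
  Station 3: calculated 116.7 vs reported 116.7 → residual 0.0 km
  Station 4: calculated 50.3 vs reported 50.3 → residual 0.0 km
Station 1, Station 3, Station 4 are mutually consistent (residuals ≈ 0); Station 2 is off by 32.9 km.

Station 2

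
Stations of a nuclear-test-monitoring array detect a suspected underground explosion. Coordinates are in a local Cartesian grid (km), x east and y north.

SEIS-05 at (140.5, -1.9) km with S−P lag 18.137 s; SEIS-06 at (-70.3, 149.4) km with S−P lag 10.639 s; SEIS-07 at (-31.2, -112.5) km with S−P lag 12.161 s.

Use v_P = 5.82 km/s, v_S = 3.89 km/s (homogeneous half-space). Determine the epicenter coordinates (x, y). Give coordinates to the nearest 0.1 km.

Distance from S−P lag: d = Δt · v_P v_S / (v_P − v_S) = Δt · (5.82·3.89)/(5.82−3.89) ≈ 11.7305·Δt.
So d_SEIS-05 = 212.76, d_SEIS-06 = 124.80, d_SEIS-07 = 142.65 km.
Circle about each station: (x − 140.5)² + (y + 1.9)² = 212.76²; (x + 70.3)² + (y − 149.4)² = 124.80²; (x + 31.2)² + (y + 112.5)² = 142.65².
Subtracting the SEIS-05 equation from the SEIS-06 and SEIS-07 equations removes the quadratic terms:
-421.6 x + 302.6 y = 37210.37
-343.4 x − 221.2 y = 18803.63
Solving the 2×2 system: x ≈ -70.6, y ≈ 24.6 km.
Check against SEIS-05 (with the unrounded x, y): √((x − 140.5)²+(y + 1.9)²) = 212.76 ≈ 212.76 km. ✓

x ≈ -70.6 km, y ≈ 24.6 km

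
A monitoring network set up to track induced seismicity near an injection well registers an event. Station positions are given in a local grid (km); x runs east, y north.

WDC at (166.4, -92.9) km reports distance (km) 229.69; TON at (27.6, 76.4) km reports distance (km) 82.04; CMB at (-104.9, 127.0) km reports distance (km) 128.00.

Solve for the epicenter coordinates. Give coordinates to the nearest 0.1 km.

-33.0 km east, 21.1 km north

Circle about each station: (x − 166.4)² + (y + 92.9)² = 229.69²; (x − 27.6)² + (y − 76.4)² = 82.04²; (x + 104.9)² + (y − 127.0)² = 128.00².
Subtracting the WDC equation from the TON and CMB equations removes the quadratic terms:
-277.6 x + 338.6 y = 16306.28
-542.6 x + 439.8 y = 27187.14
Solving the 2×2 system: x ≈ -33.0, y ≈ 21.1 km.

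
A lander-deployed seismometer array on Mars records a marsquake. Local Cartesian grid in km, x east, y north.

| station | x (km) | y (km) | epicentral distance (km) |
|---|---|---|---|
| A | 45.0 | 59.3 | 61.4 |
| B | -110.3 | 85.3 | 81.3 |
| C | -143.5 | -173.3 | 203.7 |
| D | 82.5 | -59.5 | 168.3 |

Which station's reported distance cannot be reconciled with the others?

Solve using three stations at a time. Using B, C, D (subtract circle equations pairwise → linear system) gives (x, y) ≈ (-68.0, 15.9).
Distances from that point to each station vs reported:
  A: calculated 121.0 vs reported 61.4 → residual 59.6 km
  B: calculated 81.3 vs reported 81.3 → residual 0.0 km
  C: calculated 203.7 vs reported 203.7 → residual 0.0 km
  D: calculated 168.3 vs reported 168.3 → residual 0.0 km
B, C, D are mutually consistent (residuals ≈ 0); A is off by 59.6 km.

A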